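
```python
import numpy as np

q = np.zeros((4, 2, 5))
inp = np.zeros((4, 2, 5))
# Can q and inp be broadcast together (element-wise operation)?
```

Yes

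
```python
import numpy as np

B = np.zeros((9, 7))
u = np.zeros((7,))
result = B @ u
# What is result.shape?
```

(9,)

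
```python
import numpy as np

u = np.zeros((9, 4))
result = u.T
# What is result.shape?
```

(4, 9)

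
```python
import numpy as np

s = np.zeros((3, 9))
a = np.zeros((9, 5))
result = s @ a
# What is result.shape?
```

(3, 5)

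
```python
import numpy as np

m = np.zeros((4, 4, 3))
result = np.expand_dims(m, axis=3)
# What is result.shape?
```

(4, 4, 3, 1)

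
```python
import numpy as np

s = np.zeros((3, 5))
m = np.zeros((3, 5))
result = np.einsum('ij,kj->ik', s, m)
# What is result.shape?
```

(3, 3)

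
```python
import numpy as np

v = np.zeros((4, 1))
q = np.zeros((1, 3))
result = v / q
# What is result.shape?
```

(4, 3)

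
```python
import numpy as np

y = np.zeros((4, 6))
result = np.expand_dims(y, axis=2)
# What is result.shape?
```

(4, 6, 1)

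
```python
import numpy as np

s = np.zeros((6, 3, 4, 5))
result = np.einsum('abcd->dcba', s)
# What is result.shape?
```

(5, 4, 3, 6)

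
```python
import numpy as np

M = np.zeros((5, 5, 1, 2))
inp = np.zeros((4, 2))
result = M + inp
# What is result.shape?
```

(5, 5, 4, 2)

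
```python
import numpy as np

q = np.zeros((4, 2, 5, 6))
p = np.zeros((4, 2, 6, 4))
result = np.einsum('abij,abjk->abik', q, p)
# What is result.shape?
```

(4, 2, 5, 4)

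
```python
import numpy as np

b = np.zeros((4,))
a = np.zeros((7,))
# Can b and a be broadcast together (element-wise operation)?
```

No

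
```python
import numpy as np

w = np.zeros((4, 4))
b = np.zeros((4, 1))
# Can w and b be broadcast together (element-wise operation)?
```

Yes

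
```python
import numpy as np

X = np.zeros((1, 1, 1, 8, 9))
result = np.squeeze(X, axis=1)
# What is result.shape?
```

(1, 1, 8, 9)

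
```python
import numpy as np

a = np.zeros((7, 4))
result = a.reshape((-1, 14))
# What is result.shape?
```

(2, 14)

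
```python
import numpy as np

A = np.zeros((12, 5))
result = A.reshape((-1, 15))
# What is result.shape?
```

(4, 15)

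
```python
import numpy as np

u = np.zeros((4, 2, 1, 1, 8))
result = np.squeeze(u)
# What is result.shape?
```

(4, 2, 8)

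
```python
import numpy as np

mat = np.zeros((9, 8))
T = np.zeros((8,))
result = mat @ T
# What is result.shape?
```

(9,)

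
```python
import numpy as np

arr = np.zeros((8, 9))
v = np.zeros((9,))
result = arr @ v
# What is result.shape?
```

(8,)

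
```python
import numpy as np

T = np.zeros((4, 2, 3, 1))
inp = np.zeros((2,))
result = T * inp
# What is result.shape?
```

(4, 2, 3, 2)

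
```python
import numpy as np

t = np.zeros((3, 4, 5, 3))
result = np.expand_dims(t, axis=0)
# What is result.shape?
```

(1, 3, 4, 5, 3)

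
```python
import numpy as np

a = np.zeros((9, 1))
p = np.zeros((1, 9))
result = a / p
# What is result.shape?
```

(9, 9)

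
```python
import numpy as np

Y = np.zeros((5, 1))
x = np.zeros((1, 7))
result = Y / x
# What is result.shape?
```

(5, 7)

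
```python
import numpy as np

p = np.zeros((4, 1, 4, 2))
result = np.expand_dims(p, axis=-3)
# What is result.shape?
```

(4, 1, 1, 4, 2)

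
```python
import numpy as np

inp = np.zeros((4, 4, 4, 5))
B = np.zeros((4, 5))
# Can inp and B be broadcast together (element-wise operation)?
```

Yes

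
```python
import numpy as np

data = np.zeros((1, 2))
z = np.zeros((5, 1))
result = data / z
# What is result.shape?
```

(5, 2)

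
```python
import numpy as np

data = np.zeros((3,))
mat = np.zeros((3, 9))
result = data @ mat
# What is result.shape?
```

(9,)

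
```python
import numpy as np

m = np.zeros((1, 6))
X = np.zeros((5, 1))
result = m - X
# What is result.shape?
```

(5, 6)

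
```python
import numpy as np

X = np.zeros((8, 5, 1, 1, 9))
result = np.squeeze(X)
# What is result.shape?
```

(8, 5, 9)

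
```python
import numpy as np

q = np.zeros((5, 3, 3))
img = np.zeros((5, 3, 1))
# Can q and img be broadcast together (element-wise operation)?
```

Yes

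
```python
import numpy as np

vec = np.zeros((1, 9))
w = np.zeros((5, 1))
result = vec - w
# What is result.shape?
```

(5, 9)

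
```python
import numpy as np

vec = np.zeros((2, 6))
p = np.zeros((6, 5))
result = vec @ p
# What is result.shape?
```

(2, 5)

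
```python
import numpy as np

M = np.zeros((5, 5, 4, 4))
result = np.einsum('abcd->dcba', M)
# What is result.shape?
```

(4, 4, 5, 5)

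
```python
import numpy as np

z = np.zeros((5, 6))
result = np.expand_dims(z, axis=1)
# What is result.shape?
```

(5, 1, 6)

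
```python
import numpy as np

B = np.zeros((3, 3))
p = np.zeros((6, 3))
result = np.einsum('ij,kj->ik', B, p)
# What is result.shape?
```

(3, 6)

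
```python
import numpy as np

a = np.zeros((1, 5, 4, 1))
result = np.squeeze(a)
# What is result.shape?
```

(5, 4)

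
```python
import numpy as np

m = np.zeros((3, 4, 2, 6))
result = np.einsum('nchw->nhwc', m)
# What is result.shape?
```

(3, 2, 6, 4)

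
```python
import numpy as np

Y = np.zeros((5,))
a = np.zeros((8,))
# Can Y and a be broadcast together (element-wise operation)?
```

No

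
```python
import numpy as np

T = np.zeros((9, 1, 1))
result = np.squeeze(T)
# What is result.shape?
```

(9,)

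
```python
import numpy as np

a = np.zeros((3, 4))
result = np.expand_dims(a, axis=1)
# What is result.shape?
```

(3, 1, 4)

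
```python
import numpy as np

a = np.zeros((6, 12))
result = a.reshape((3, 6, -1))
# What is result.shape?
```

(3, 6, 4)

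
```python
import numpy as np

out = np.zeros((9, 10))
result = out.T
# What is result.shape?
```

(10, 9)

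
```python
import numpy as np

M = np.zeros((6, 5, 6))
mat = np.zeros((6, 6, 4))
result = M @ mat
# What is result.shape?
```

(6, 5, 4)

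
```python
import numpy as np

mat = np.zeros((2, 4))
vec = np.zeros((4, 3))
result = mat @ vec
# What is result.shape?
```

(2, 3)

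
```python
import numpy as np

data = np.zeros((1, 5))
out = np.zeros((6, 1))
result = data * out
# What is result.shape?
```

(6, 5)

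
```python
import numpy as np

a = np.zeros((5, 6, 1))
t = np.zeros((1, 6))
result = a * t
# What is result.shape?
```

(5, 6, 6)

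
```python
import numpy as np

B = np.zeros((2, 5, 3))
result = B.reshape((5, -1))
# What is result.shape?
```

(5, 6)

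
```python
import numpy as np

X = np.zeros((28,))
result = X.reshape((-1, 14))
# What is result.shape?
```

(2, 14)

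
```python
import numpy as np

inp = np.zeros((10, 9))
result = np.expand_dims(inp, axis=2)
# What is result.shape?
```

(10, 9, 1)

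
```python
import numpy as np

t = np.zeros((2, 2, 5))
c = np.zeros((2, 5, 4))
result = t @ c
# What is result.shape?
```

(2, 2, 4)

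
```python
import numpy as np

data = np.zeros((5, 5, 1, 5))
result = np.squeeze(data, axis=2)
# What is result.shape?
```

(5, 5, 5)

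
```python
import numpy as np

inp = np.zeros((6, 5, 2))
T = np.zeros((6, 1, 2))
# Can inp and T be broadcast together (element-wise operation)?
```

Yes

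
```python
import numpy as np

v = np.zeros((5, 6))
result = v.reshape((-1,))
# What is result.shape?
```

(30,)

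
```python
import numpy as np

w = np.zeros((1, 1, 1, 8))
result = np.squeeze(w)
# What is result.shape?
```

(8,)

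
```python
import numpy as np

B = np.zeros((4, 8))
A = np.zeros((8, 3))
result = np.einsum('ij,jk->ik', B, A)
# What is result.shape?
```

(4, 3)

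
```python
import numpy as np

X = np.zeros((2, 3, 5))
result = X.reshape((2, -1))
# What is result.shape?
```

(2, 15)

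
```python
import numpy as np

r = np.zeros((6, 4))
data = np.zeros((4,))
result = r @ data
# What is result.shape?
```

(6,)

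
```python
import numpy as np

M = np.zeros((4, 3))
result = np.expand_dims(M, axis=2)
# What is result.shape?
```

(4, 3, 1)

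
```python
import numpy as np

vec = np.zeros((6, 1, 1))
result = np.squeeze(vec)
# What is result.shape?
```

(6,)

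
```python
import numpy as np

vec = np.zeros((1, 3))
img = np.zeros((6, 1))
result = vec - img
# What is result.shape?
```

(6, 3)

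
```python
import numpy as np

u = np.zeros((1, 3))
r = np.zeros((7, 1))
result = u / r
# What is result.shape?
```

(7, 3)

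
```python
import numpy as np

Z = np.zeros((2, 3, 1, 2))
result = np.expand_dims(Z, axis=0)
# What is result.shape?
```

(1, 2, 3, 1, 2)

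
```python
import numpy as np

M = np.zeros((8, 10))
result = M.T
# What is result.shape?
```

(10, 8)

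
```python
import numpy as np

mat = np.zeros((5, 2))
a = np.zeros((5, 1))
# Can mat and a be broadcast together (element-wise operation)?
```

Yes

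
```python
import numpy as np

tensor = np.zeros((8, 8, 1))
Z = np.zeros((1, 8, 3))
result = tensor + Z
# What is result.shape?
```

(8, 8, 3)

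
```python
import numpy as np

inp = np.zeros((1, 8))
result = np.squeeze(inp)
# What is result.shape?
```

(8,)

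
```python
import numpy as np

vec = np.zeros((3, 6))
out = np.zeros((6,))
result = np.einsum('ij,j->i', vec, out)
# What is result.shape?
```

(3,)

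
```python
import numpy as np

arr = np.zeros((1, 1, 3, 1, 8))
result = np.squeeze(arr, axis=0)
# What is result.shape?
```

(1, 3, 1, 8)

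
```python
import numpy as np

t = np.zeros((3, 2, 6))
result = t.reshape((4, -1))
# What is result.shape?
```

(4, 9)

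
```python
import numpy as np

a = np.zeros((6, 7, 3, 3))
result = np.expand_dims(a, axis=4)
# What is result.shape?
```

(6, 7, 3, 3, 1)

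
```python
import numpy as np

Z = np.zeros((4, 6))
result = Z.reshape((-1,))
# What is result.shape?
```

(24,)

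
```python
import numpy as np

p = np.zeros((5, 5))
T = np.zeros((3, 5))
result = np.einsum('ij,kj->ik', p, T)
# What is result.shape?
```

(5, 3)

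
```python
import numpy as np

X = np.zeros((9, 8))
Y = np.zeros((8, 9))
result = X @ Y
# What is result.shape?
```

(9, 9)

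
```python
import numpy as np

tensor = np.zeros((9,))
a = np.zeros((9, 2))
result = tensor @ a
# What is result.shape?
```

(2,)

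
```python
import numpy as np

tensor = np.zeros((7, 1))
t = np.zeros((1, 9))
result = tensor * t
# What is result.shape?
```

(7, 9)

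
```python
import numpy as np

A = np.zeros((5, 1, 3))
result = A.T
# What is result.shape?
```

(3, 1, 5)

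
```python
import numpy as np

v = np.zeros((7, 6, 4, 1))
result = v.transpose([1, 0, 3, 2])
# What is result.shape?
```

(6, 7, 1, 4)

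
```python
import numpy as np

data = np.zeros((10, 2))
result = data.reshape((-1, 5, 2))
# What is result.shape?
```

(2, 5, 2)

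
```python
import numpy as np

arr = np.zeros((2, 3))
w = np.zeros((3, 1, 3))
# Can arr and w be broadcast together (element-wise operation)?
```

Yes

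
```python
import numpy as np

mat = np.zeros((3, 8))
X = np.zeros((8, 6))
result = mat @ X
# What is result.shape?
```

(3, 6)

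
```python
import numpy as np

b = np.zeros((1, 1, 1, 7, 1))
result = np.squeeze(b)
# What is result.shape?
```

(7,)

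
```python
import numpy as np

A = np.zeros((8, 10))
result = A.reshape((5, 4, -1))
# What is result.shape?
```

(5, 4, 4)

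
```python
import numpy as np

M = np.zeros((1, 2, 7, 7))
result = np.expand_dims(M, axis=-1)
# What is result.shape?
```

(1, 2, 7, 7, 1)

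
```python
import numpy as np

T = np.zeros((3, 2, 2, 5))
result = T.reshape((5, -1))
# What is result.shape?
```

(5, 12)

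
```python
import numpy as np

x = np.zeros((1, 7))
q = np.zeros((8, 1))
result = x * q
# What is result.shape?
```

(8, 7)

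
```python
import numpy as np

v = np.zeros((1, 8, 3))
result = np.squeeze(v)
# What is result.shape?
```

(8, 3)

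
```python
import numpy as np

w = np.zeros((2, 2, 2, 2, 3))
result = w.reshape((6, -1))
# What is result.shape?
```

(6, 8)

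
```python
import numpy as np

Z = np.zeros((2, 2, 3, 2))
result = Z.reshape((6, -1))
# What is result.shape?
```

(6, 4)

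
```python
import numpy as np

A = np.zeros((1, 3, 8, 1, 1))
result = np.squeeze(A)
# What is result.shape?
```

(3, 8)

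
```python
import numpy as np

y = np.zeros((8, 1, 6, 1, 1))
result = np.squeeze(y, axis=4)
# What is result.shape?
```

(8, 1, 6, 1)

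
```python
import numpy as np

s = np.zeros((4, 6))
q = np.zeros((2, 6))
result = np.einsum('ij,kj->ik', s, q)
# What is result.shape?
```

(4, 2)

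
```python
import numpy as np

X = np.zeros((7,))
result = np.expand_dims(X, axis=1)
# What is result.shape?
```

(7, 1)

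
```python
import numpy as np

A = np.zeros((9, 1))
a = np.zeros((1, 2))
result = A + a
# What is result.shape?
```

(9, 2)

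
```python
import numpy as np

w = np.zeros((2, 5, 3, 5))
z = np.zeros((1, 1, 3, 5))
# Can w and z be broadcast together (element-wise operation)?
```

Yes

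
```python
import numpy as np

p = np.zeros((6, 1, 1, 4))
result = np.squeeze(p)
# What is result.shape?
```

(6, 4)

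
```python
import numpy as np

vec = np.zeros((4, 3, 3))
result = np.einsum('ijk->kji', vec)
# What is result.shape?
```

(3, 3, 4)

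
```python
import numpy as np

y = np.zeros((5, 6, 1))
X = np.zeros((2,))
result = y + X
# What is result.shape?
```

(5, 6, 2)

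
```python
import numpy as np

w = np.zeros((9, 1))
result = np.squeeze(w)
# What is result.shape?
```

(9,)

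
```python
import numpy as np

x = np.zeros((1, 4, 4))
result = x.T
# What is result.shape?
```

(4, 4, 1)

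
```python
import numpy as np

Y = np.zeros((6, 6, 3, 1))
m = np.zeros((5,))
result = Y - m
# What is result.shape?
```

(6, 6, 3, 5)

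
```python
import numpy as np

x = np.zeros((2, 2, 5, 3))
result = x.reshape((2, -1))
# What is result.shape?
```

(2, 30)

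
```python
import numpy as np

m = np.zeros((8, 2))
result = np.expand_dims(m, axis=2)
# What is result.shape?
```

(8, 2, 1)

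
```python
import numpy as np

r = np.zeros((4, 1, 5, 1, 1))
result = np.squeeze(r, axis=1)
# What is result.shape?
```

(4, 5, 1, 1)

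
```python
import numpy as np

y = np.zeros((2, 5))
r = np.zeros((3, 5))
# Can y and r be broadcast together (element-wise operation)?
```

No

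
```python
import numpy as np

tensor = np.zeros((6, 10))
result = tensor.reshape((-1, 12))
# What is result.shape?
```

(5, 12)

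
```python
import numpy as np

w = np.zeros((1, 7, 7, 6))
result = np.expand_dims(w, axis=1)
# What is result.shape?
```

(1, 1, 7, 7, 6)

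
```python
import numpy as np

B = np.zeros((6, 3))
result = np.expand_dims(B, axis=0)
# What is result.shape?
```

(1, 6, 3)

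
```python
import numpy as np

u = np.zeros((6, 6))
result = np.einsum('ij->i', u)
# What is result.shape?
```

(6,)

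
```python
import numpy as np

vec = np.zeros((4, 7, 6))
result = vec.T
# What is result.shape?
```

(6, 7, 4)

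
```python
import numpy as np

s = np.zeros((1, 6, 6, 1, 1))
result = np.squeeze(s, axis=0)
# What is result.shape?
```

(6, 6, 1, 1)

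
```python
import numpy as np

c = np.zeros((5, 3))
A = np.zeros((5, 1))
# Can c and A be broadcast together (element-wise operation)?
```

Yes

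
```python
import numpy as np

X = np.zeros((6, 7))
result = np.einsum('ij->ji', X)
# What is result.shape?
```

(7, 6)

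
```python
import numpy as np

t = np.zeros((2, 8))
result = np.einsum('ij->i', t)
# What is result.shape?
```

(2,)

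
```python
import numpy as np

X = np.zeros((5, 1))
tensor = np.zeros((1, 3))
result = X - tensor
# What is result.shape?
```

(5, 3)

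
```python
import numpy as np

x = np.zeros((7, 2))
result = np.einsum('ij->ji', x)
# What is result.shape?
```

(2, 7)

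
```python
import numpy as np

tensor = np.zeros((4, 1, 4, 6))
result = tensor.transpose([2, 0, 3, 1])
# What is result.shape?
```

(4, 4, 6, 1)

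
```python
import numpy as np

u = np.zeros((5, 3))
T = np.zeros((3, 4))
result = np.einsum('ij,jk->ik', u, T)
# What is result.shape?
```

(5, 4)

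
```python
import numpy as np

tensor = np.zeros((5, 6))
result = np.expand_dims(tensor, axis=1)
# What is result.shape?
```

(5, 1, 6)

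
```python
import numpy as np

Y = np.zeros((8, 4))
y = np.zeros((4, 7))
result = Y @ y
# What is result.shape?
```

(8, 7)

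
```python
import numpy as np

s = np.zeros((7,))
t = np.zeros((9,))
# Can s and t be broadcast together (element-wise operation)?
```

No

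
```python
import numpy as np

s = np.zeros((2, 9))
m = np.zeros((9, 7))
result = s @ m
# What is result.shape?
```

(2, 7)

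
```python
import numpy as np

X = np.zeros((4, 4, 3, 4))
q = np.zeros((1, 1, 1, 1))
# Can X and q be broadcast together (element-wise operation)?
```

Yes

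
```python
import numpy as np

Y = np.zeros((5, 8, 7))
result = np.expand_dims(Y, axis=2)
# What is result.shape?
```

(5, 8, 1, 7)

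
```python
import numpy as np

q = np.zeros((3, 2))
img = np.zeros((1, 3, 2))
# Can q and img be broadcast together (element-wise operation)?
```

Yes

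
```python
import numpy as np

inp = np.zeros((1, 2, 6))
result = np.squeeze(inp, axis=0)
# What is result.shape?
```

(2, 6)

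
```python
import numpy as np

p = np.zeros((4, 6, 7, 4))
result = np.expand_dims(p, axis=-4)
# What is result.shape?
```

(4, 1, 6, 7, 4)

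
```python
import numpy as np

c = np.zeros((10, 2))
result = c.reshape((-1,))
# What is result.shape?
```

(20,)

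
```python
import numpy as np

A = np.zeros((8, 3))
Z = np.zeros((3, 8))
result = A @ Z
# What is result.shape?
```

(8, 8)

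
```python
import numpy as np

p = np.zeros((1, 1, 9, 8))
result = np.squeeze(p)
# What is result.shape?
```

(9, 8)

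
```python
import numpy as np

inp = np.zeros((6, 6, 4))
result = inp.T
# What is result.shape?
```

(4, 6, 6)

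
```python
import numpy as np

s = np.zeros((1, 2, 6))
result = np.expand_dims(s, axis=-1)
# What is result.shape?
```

(1, 2, 6, 1)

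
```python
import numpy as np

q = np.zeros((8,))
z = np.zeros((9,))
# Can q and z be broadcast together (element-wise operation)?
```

No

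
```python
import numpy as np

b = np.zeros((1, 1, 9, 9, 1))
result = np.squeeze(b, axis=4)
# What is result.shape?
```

(1, 1, 9, 9)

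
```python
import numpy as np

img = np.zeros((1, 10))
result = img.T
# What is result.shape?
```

(10, 1)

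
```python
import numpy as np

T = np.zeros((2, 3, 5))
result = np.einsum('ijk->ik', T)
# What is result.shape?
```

(2, 5)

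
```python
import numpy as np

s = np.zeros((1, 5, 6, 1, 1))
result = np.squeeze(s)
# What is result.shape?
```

(5, 6)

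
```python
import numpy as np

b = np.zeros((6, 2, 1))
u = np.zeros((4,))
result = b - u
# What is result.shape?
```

(6, 2, 4)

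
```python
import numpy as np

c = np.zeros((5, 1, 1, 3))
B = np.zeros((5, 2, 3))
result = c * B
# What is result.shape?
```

(5, 5, 2, 3)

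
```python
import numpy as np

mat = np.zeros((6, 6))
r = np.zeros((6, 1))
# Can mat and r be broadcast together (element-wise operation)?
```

Yes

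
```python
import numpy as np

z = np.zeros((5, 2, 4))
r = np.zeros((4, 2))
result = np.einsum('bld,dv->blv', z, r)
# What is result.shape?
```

(5, 2, 2)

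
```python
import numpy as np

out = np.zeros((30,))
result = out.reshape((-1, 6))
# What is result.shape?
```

(5, 6)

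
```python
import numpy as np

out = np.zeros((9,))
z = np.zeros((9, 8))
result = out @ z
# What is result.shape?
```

(8,)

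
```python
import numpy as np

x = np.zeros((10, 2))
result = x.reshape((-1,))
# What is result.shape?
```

(20,)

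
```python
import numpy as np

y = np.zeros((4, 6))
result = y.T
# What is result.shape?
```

(6, 4)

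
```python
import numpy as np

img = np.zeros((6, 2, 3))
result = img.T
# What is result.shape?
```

(3, 2, 6)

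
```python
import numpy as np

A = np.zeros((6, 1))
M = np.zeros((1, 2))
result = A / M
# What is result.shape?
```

(6, 2)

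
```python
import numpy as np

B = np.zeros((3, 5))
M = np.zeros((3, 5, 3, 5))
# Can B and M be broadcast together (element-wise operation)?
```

Yes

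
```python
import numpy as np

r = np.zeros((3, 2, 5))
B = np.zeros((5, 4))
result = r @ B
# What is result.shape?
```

(3, 2, 4)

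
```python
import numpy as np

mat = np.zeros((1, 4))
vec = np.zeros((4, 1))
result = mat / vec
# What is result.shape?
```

(4, 4)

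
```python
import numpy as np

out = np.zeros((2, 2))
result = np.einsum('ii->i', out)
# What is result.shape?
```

(2,)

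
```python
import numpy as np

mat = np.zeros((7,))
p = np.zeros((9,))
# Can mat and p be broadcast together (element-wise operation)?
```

No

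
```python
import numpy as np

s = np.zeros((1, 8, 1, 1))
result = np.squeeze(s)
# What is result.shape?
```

(8,)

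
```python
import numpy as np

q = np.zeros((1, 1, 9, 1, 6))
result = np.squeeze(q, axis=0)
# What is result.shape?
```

(1, 9, 1, 6)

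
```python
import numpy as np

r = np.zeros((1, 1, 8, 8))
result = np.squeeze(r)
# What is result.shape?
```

(8, 8)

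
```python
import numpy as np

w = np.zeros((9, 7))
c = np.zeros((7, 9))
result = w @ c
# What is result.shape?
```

(9, 9)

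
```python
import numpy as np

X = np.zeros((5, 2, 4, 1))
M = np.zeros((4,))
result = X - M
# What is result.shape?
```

(5, 2, 4, 4)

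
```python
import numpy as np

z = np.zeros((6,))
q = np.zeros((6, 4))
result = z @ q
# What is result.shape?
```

(4,)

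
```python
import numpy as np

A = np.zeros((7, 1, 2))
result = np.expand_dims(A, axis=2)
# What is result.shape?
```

(7, 1, 1, 2)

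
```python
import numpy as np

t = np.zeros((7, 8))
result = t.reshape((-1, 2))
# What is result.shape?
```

(28, 2)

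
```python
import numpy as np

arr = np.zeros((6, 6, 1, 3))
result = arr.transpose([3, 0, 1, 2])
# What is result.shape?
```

(3, 6, 6, 1)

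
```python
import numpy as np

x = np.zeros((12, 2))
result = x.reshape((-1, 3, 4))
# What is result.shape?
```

(2, 3, 4)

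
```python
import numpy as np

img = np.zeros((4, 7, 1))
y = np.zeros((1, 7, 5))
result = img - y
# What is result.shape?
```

(4, 7, 5)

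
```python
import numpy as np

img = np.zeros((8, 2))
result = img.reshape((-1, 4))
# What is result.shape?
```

(4, 4)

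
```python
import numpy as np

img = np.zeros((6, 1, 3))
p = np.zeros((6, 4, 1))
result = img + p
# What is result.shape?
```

(6, 4, 3)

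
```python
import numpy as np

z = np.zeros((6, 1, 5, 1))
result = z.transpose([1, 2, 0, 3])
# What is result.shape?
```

(1, 5, 6, 1)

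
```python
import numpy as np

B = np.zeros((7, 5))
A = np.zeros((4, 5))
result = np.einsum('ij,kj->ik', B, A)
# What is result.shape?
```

(7, 4)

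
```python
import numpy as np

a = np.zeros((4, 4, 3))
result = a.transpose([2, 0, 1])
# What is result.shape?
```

(3, 4, 4)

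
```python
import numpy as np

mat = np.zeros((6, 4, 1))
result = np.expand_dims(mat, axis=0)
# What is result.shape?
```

(1, 6, 4, 1)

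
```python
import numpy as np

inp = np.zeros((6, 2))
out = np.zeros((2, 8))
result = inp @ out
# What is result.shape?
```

(6, 8)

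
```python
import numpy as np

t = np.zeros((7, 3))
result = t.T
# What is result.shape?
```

(3, 7)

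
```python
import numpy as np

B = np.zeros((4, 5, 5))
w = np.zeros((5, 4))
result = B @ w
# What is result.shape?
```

(4, 5, 4)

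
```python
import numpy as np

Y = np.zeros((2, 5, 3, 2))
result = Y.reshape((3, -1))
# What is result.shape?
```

(3, 20)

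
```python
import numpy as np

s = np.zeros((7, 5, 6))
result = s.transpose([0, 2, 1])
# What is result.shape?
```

(7, 6, 5)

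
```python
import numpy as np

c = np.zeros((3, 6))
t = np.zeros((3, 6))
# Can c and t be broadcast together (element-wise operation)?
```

Yes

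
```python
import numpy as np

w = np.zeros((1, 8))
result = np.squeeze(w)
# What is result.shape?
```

(8,)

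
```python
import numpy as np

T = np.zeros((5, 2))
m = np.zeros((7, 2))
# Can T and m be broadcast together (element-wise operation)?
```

No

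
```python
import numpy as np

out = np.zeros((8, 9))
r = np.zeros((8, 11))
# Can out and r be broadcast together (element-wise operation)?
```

No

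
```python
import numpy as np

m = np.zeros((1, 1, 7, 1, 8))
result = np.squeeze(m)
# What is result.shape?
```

(7, 8)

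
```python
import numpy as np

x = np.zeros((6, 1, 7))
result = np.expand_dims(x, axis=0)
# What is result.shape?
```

(1, 6, 1, 7)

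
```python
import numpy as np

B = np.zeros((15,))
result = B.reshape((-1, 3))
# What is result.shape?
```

(5, 3)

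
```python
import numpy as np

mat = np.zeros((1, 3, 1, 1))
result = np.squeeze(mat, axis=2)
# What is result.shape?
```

(1, 3, 1)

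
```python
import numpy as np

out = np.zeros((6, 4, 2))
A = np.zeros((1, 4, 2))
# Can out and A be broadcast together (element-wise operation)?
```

Yes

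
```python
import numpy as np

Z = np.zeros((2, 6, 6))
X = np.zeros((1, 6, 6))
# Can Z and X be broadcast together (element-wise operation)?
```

Yes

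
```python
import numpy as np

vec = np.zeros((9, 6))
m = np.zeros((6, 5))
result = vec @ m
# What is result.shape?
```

(9, 5)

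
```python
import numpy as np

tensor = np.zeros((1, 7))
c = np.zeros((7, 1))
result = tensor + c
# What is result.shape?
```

(7, 7)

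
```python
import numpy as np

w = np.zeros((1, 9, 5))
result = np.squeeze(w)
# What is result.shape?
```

(9, 5)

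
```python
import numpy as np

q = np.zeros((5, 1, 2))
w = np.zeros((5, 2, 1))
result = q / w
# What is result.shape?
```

(5, 2, 2)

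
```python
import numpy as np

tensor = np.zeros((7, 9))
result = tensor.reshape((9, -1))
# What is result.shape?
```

(9, 7)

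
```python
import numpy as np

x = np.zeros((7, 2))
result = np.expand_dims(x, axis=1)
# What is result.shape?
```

(7, 1, 2)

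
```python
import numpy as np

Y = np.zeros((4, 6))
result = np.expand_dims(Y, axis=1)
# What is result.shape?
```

(4, 1, 6)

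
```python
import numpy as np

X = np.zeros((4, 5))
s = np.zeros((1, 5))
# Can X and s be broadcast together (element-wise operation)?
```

Yes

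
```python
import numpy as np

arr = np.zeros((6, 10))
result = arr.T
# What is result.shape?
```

(10, 6)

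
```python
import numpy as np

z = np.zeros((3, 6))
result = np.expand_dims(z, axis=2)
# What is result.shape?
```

(3, 6, 1)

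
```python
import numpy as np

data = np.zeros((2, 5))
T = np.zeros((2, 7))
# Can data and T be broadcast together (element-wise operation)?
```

No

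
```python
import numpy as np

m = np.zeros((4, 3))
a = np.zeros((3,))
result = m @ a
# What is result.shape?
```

(4,)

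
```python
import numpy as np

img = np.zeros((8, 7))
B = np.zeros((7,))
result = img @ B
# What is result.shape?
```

(8,)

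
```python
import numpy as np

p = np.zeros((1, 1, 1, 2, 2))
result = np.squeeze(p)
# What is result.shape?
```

(2, 2)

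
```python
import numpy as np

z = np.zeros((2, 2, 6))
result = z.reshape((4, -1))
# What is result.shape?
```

(4, 6)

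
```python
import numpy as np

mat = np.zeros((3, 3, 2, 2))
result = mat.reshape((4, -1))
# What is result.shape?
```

(4, 9)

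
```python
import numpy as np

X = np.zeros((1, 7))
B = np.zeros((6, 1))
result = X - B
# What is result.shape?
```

(6, 7)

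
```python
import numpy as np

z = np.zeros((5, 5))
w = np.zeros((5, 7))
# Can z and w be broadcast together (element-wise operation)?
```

No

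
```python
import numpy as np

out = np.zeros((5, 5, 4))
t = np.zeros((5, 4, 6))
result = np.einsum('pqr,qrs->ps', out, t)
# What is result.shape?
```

(5, 6)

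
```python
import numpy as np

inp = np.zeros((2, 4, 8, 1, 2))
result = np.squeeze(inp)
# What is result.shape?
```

(2, 4, 8, 2)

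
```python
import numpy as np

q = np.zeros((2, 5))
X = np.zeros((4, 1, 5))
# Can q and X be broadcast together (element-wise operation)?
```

Yes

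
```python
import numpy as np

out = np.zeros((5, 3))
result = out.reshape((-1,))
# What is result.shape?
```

(15,)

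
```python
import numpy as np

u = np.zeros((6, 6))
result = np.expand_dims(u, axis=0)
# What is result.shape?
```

(1, 6, 6)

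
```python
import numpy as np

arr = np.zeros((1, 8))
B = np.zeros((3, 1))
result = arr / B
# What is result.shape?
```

(3, 8)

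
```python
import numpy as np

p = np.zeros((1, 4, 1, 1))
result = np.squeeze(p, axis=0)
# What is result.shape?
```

(4, 1, 1)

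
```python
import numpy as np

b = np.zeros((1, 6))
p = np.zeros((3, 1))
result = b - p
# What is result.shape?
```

(3, 6)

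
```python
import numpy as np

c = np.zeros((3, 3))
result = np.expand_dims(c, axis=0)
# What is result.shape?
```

(1, 3, 3)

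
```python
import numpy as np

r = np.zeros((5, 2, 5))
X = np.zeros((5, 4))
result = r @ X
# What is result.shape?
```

(5, 2, 4)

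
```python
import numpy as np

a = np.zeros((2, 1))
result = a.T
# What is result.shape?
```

(1, 2)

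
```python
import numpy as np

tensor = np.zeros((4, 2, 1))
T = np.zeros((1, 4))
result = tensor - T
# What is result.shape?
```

(4, 2, 4)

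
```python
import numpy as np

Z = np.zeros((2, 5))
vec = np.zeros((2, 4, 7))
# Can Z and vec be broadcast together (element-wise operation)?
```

No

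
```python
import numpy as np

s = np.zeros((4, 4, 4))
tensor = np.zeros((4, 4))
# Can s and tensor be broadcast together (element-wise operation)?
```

Yes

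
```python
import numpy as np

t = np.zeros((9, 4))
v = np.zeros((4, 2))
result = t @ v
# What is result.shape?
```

(9, 2)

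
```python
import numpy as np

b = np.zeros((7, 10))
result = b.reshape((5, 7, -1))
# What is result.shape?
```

(5, 7, 2)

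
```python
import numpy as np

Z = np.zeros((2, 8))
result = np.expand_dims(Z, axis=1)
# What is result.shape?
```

(2, 1, 8)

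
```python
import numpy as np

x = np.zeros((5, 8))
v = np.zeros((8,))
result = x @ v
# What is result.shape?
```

(5,)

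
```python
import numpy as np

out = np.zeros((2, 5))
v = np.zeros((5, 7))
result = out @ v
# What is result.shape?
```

(2, 7)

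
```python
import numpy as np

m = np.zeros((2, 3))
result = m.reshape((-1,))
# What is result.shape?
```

(6,)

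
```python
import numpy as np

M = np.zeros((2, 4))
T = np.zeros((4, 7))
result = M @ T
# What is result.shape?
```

(2, 7)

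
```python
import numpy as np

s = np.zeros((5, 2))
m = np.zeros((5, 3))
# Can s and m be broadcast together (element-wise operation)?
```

No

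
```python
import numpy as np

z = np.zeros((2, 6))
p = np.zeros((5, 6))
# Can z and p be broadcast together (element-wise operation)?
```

No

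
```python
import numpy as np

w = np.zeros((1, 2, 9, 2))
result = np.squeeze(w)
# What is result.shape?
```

(2, 9, 2)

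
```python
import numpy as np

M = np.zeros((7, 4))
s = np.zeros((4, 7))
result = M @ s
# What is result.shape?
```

(7, 7)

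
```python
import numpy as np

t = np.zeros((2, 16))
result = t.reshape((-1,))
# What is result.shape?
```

(32,)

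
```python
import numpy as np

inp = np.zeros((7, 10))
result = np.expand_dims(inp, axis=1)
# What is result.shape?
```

(7, 1, 10)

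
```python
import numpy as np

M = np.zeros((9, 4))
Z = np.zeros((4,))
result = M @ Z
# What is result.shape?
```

(9,)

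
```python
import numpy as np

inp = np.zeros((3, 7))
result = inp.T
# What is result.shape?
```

(7, 3)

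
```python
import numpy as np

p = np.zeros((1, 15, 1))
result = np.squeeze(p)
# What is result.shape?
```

(15,)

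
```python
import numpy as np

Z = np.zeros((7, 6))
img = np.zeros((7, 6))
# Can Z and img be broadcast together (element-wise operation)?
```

Yes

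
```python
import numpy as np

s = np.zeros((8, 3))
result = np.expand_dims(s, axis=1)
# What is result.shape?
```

(8, 1, 3)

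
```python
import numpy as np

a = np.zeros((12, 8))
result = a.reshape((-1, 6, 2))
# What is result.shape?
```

(8, 6, 2)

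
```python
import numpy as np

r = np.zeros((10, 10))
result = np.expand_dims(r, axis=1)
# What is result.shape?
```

(10, 1, 10)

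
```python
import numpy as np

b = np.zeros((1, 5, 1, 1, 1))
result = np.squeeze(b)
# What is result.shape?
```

(5,)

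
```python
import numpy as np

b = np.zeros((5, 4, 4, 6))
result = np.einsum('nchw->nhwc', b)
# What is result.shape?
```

(5, 4, 6, 4)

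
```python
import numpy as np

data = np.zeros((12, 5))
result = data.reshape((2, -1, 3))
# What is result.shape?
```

(2, 10, 3)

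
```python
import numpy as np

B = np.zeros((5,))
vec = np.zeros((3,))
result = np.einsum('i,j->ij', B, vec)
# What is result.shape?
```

(5, 3)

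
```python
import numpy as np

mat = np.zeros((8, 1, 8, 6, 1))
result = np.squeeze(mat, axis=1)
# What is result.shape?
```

(8, 8, 6, 1)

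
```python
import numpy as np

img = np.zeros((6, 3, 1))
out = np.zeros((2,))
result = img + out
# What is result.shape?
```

(6, 3, 2)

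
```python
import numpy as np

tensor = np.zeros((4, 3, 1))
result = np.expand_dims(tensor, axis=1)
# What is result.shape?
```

(4, 1, 3, 1)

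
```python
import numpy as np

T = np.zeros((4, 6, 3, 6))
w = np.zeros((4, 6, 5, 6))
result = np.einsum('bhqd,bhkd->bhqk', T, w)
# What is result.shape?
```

(4, 6, 3, 5)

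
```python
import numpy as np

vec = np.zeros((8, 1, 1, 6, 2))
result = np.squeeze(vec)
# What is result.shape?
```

(8, 6, 2)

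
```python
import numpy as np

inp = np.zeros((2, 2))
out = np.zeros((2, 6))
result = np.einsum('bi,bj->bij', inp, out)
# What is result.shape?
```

(2, 2, 6)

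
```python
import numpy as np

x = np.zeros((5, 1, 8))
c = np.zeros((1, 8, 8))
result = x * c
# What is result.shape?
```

(5, 8, 8)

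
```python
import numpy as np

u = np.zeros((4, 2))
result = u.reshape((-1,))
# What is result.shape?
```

(8,)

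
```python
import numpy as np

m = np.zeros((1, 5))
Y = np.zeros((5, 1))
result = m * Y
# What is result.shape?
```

(5, 5)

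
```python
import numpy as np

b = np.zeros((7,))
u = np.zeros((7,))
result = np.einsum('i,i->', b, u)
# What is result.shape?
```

()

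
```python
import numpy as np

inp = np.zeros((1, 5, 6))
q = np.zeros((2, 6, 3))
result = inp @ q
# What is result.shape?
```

(2, 5, 3)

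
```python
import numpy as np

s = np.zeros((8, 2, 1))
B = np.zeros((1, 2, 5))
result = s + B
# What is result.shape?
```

(8, 2, 5)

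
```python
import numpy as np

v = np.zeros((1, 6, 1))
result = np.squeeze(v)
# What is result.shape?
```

(6,)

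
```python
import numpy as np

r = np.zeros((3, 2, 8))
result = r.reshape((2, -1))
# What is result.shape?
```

(2, 24)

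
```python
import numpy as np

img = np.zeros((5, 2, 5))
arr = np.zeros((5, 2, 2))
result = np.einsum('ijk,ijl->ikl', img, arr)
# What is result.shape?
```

(5, 5, 2)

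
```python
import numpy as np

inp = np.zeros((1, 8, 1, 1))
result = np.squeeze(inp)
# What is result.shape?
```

(8,)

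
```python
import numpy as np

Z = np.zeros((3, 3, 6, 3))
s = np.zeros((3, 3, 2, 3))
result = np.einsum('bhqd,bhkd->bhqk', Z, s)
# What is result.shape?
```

(3, 3, 6, 2)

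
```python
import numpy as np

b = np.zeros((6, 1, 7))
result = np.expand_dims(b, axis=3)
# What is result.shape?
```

(6, 1, 7, 1)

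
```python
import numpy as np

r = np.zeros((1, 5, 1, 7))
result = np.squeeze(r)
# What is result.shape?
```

(5, 7)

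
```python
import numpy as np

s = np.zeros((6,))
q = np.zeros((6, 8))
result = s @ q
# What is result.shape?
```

(8,)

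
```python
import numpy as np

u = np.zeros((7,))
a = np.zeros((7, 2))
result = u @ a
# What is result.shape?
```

(2,)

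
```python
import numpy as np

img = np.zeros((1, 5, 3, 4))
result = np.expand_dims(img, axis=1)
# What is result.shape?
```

(1, 1, 5, 3, 4)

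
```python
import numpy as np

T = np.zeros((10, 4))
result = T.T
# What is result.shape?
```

(4, 10)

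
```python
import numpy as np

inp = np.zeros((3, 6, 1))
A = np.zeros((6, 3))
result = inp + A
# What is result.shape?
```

(3, 6, 3)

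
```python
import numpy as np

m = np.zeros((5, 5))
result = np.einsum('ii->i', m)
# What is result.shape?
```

(5,)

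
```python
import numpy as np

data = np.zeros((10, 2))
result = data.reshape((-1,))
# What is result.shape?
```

(20,)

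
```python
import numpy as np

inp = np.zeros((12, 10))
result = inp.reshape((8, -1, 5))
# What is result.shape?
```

(8, 3, 5)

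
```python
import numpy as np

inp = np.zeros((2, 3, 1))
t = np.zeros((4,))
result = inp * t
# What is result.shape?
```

(2, 3, 4)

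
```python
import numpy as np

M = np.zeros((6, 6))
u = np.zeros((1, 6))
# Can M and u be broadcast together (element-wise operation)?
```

Yes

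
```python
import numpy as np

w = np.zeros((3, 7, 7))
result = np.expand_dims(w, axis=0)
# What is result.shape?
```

(1, 3, 7, 7)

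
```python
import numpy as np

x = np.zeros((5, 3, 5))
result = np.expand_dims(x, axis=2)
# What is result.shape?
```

(5, 3, 1, 5)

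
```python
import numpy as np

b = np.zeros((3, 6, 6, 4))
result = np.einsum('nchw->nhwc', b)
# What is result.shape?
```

(3, 6, 4, 6)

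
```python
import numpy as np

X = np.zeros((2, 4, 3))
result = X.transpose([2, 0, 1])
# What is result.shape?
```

(3, 2, 4)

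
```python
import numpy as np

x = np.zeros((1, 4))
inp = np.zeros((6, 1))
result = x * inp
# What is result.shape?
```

(6, 4)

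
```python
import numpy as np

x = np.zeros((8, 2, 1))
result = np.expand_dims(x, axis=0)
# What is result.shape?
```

(1, 8, 2, 1)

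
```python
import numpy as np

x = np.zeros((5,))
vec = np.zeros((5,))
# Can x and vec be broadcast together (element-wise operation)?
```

Yes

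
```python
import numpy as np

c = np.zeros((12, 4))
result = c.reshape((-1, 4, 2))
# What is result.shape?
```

(6, 4, 2)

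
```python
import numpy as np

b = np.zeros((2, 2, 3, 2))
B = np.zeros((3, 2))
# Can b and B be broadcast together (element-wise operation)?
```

Yes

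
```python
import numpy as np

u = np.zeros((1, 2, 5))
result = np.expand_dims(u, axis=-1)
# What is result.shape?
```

(1, 2, 5, 1)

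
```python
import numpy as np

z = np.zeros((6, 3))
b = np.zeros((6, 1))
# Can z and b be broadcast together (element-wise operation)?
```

Yes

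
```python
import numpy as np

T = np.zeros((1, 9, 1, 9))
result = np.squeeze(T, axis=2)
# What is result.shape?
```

(1, 9, 9)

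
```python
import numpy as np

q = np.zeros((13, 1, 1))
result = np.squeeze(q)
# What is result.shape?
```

(13,)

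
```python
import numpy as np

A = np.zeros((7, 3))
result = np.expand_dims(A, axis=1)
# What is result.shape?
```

(7, 1, 3)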